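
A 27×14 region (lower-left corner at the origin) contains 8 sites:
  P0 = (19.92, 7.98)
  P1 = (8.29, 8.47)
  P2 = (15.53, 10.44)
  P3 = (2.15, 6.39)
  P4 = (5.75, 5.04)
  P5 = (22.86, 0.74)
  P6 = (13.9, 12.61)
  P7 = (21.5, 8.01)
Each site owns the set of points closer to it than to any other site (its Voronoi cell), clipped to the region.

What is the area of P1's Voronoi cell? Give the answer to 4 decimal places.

1. box [0,27]×[0,14]: [(0, 0) (27, 0) (27, 14) (0, 14)]
2. ⊥bis P1·P0 via (14.105,8.225): [(0, 0) (13.7585, 0) (14.3483, 14) (0, 14)]  |A|=196.7474
3. ⊥bis P1·P2 via (11.91,9.455): [(0, 0) (13.7585, 0) (13.8556, 2.3048) (10.6733, 14) (0, 14)]  |A|=175.2574
4. ⊥bis P1·P3 via (5.22,7.43): [(7.737, 0) (13.7585, 0) (13.8556, 2.3048) (10.6733, 14) (2.9943, 14)]  |A|=100.1381
5. ⊥bis P1·P4 via (7.02,6.755): [(4.9225, 8.3083) (13.8306, 1.7116) (13.8556, 2.3048) (10.6733, 14) (2.9943, 14)]  |A|=67.2627
6. ⊥bis P1·P5 via (15.575,4.605): [(4.9225, 8.3083) (13.8306, 1.7116) (13.8556, 2.3048) (10.6733, 14) (2.9943, 14)]  |A|=67.2627
7. ⊥bis P1·P6 via (11.095,10.54): [(4.9225, 8.3083) (13.8306, 1.7116) (13.8556, 2.3048) (11.9184, 9.4243) (8.5416, 14) (2.9943, 14)]  |A|=62.3858
8. ⊥bis P1·P7 via (14.895,8.24): [(4.9225, 8.3083) (13.8306, 1.7116) (13.8556, 2.3048) (11.9184, 9.4243) (8.5416, 14) (2.9943, 14)]  |A|=62.3858
9. canonical 6-gon: [(4.9225, 8.3083) (13.8306, 1.7116) (13.8556, 2.3048) (11.9184, 9.4243) (8.5416, 14) (2.9943, 14)]
10. shoelace: 62.3858

Area of P1's cell: 62.3858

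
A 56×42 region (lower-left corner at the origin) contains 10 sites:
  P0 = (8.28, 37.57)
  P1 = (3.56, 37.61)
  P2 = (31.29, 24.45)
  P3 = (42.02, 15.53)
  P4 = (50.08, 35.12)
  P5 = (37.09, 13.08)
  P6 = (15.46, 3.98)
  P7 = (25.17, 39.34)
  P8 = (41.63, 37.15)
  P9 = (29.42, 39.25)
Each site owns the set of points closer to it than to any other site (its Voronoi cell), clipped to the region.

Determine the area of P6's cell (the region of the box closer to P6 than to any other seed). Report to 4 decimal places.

1. box [0,56]×[0,42]: [(0, 0) (56, 0) (56, 42) (0, 42)]
2. ⊥bis P6·P0 via (11.87,20.775): [(0, 18.2377) (0, 0) (56, 0) (56, 30.208)]  |A|=1356.4798
3. ⊥bis P6·P1 via (9.51,20.795): [(5.7664, 19.4703) (0, 17.4299) (0, 0) (56, 0) (56, 30.208)]  |A|=1354.1506
4. ⊥bis P6·P2 via (23.375,14.215): [(14.2377, 21.2811) (5.7664, 19.4703) (0, 17.4299) (0, 0) (41.7566, 0)]  |A|=571.8162
5. ⊥bis P6·P3 via (28.74,9.755): [(28.5362, 10.2237) (14.2377, 21.2811) (5.7664, 19.4703) (0, 17.4299) (0, 0) (32.9821, 0)]  |A|=526.962
6. ⊥bis P6·P4 via (32.77,19.55): [(28.5362, 10.2237) (14.2377, 21.2811) (5.7664, 19.4703) (0, 17.4299) (0, 0) (32.9821, 0)]  |A|=526.962
7. ⊥bis P6·P5 via (26.275,8.53): [(24.1284, 13.6324) (14.2377, 21.2811) (5.7664, 19.4703) (0, 17.4299) (0, 0) (29.8637, 0)]  |A|=490.7514
8. ⊥bis P6·P7 via (20.315,21.66): [(24.1284, 13.6324) (14.2377, 21.2811) (5.7664, 19.4703) (0, 17.4299) (0, 0) (29.8637, 0)]  |A|=490.7514
9. ⊥bis P6·P8 via (28.545,20.565): [(24.1284, 13.6324) (14.2377, 21.2811) (5.7664, 19.4703) (0, 17.4299) (0, 0) (29.8637, 0)]  |A|=490.7514
10. ⊥bis P6·P9 via (22.44,21.615): [(24.1284, 13.6324) (14.2377, 21.2811) (5.7664, 19.4703) (0, 17.4299) (0, 0) (29.8637, 0)]  |A|=490.7514
11. canonical 6-gon: [(24.1284, 13.6324) (14.2377, 21.2811) (5.7664, 19.4703) (0, 17.4299) (0, 0) (29.8637, 0)]
12. shoelace: 490.7514

Area of P6's cell: 490.7514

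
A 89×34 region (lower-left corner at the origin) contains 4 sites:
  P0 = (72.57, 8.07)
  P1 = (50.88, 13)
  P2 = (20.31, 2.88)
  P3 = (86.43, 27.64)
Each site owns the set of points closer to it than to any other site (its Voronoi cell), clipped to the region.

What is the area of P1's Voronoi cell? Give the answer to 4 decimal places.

1. box [0,89]×[0,34]: [(0, 0) (89, 0) (89, 34) (0, 34)]
2. ⊥bis P1·P0 via (61.725,10.535): [(0, 0) (59.3305, 0) (67.0584, 34) (0, 34)]  |A|=2148.6114
3. ⊥bis P1·P2 via (35.595,7.94): [(38.2235, 0) (59.3305, 0) (67.0584, 34) (26.968, 34)]  |A|=1040.3561
4. ⊥bis P1·P3 via (68.655,20.32): [(38.2235, 0) (59.3305, 0) (65.6227, 27.6833) (63.0214, 34) (26.968, 34)]  |A|=1027.6056
5. canonical 5-gon: [(38.2235, 0) (59.3305, 0) (65.6227, 27.6833) (63.0214, 34) (26.968, 34)]
6. shoelace: 1027.6056

Area of P1's cell: 1027.6056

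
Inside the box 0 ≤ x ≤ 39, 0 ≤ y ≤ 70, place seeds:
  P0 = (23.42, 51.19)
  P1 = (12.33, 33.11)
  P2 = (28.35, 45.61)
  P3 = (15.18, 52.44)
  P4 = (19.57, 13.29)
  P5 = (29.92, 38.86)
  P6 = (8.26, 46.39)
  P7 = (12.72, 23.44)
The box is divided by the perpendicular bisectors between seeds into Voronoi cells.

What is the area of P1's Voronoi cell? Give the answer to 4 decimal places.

1. box [0,39]×[0,70]: [(0, 0) (39, 0) (39, 70) (0, 70)]
2. ⊥bis P1·P0 via (17.875,42.15): [(0, 53.1143) (0, 0) (39, 0) (39, 29.1922)]  |A|=1604.9767
3. ⊥bis P1·P2 via (20.34,39.36): [(18.4274, 41.8111) (0, 53.1143) (0, 0) (39, 0) (39, 15.4453)]  |A|=1463.5722
4. ⊥bis P1·P3 via (13.755,42.775): [(18.4274, 41.8111) (17.8373, 42.1731) (0, 44.803) (0, 0) (39, 0) (39, 15.4453)]  |A|=1389.4471
5. ⊥bis P1·P4 via (15.95,23.2): [(29.1787, 28.0323) (18.4274, 41.8111) (17.8373, 42.1731) (0, 44.803) (0, 17.3737)]  |A|=513.5003
6. ⊥bis P1·P5 via (21.125,35.985): [(24.3065, 26.2525) (19.7923, 40.062) (18.4274, 41.8111) (17.8373, 42.1731) (0, 44.803) (0, 17.3737)]  |A|=475.8416
7. ⊥bis P1·P6 via (10.295,39.75): [(24.3065, 26.2525) (19.7923, 40.062) (18.4274, 41.8111) (17.9586, 42.0987) (0, 36.5948) (0, 17.3737)]  |A|=401.6337
8. ⊥bis P1·P7 via (12.525,28.275): [(23.5006, 28.7177) (19.7923, 40.062) (18.4274, 41.8111) (17.9586, 42.0987) (0, 36.5948) (0, 27.7699)]  |A|=245.9382
9. canonical 6-gon: [(23.5006, 28.7177) (19.7923, 40.062) (18.4274, 41.8111) (17.9586, 42.0987) (0, 36.5948) (0, 27.7699)]
10. shoelace: 245.9382

Area of P1's cell: 245.9382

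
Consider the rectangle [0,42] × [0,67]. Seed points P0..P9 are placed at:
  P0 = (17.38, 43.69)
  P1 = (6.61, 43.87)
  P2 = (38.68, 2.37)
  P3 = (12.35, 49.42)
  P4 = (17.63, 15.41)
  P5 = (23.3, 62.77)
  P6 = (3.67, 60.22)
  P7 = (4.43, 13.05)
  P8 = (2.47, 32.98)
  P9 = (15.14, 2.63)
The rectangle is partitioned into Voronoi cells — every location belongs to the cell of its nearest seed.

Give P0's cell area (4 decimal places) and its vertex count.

Area of P0's cell: 575.2957 (7 vertices)

1. box [0,42]×[0,67]: [(0, 0) (42, 0) (42, 67) (0, 67)]
2. ⊥bis P0·P1 via (11.995,43.78): [(11.2633, 0) (42, 0) (42, 67) (12.3831, 67)]  |A|=2021.8463
3. ⊥bis P0·P2 via (28.03,23.03): [(11.5058, 14.512) (42, 30.2314) (42, 67) (12.3831, 67)]  |A|=1337.8809
4. ⊥bis P0·P3 via (14.865,46.555): [(11.9993, 44.0394) (11.5058, 14.512) (42, 30.2314) (42, 67) (38.1552, 67)]  |A|=1042.0091
5. ⊥bis P0·P4 via (17.505,29.55): [(11.9993, 44.0394) (11.7563, 29.4992) (41.0825, 29.7584) (42, 30.2314) (42, 67) (38.1552, 67)]  |A|=822.2827
6. ⊥bis P0·P5 via (20.34,53.23): [(21.913, 52.742) (11.9993, 44.0394) (11.7563, 29.4992) (41.0825, 29.7584) (42, 30.2314) (42, 46.5095)]  |A|=589.0765
7. ⊥bis P0·P6 via (10.525,51.955): [(21.913, 52.742) (11.9993, 44.0394) (11.7563, 29.4992) (41.0825, 29.7584) (42, 30.2314) (42, 46.5095)]  |A|=589.0765
8. ⊥bis P0·P7 via (10.905,28.37): [(21.913, 52.742) (11.9993, 44.0394) (11.7563, 29.4992) (41.0825, 29.7584) (42, 30.2314) (42, 46.5095)]  |A|=589.0765
9. ⊥bis P0·P8 via (9.925,38.335): [(21.913, 52.742) (11.9993, 44.0394) (11.859, 35.6426) (16.2434, 29.5388) (41.0825, 29.7584) (42, 30.2314) (42, 46.5095)]  |A|=575.2957
10. ⊥bis P0·P9 via (16.26,23.16): [(21.913, 52.742) (11.9993, 44.0394) (11.859, 35.6426) (16.2434, 29.5388) (41.0825, 29.7584) (42, 30.2314) (42, 46.5095)]  |A|=575.2957
11. canonical 7-gon: [(21.913, 52.742) (11.9993, 44.0394) (11.859, 35.6426) (16.2434, 29.5388) (41.0825, 29.7584) (42, 30.2314) (42, 46.5095)]
12. shoelace: 575.2957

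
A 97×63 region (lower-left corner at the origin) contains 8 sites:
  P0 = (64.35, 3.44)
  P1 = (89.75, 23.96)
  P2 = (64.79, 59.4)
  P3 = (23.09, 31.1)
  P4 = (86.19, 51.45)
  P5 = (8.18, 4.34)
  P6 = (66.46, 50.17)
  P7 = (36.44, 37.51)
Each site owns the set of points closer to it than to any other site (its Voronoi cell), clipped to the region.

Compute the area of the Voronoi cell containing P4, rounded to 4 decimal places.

1. box [0,97]×[0,63]: [(0, 0) (97, 0) (97, 63) (0, 63)]
2. ⊥bis P4·P0 via (75.27,27.445): [(0, 61.6857) (97, 17.5599) (97, 63) (0, 63)]  |A|=2267.5871
3. ⊥bis P4·P1 via (87.97,37.705): [(0, 61.6857) (60.528, 34.1512) (97, 38.8744) (97, 63) (0, 63)]  |A|=1878.896
4. ⊥bis P4·P2 via (75.49,55.425): [(67.9437, 35.1116) (97, 38.8744) (97, 63) (78.3041, 63)]  |A|=611.2011
5. ⊥bis P4·P3 via (54.64,41.275): [(67.9437, 35.1116) (97, 38.8744) (97, 63) (78.3041, 63)]  |A|=611.2011
6. ⊥bis P4·P5 via (47.185,27.895): [(67.9437, 35.1116) (97, 38.8744) (97, 63) (78.3041, 63)]  |A|=611.2011
7. ⊥bis P4·P6 via (76.325,50.81): [(75.946, 56.6524) (77.2651, 36.3187) (97, 38.8744) (97, 63) (78.3041, 63)]  |A|=515.6348
8. ⊥bis P4·P7 via (61.315,44.48): [(75.946, 56.6524) (77.2651, 36.3187) (97, 38.8744) (97, 63) (78.3041, 63)]  |A|=515.6348
9. canonical 5-gon: [(75.946, 56.6524) (77.2651, 36.3187) (97, 38.8744) (97, 63) (78.3041, 63)]
10. shoelace: 515.6348

Area of P4's cell: 515.6348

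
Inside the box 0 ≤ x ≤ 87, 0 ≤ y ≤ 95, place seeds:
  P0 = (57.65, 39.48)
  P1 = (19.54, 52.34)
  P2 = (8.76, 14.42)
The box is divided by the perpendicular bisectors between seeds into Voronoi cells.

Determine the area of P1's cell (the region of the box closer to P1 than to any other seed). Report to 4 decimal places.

1. box [0,87]×[0,95]: [(0, 0) (87, 0) (87, 95) (0, 95)]
2. ⊥bis P1·P0 via (38.595,45.91): [(0, 0) (23.1029, 0) (55.1601, 95) (0, 95)]  |A|=3717.496
3. ⊥bis P1·P2 via (14.15,33.38): [(0, 37.4026) (32.5972, 28.1358) (55.1601, 95) (0, 95)]  |A|=2782.8765
4. canonical 4-gon: [(0, 37.4026) (32.5972, 28.1358) (55.1601, 95) (0, 95)]
5. shoelace: 2782.8765

Area of P1's cell: 2782.8765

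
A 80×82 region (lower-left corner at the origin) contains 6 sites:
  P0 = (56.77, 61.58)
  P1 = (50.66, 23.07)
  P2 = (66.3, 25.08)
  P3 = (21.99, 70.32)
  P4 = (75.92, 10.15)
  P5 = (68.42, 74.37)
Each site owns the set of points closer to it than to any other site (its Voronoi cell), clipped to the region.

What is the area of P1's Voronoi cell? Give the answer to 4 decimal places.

1. box [0,80]×[0,82]: [(0, 0) (80, 0) (80, 82) (0, 82)]
2. ⊥bis P1·P0 via (53.715,42.325): [(0, 50.8474) (0, 0) (80, 0) (80, 38.1546)]  |A|=3560.0818
3. ⊥bis P1·P2 via (58.48,24.075): [(56.1849, 41.9331) (0, 50.8474) (0, 0) (61.574, 0)]  |A|=2719.4254
4. ⊥bis P1·P3 via (36.325,46.695): [(56.1849, 41.9331) (34.2204, 45.418) (0, 24.654) (0, 0) (61.574, 0)]  |A|=2271.25
5. ⊥bis P1·P4 via (63.29,16.61): [(60.2126, 10.5934) (56.1849, 41.9331) (34.2204, 45.418) (0, 24.654) (0, 0) (54.7943, 0)]  |A|=2235.3399
6. ⊥bis P1·P5 via (59.54,48.72): [(60.2126, 10.5934) (56.1849, 41.9331) (34.2204, 45.418) (0, 24.654) (0, 0) (54.7943, 0)]  |A|=2235.3399
7. canonical 6-gon: [(60.2126, 10.5934) (56.1849, 41.9331) (34.2204, 45.418) (0, 24.654) (0, 0) (54.7943, 0)]
8. shoelace: 2235.3399

Area of P1's cell: 2235.3399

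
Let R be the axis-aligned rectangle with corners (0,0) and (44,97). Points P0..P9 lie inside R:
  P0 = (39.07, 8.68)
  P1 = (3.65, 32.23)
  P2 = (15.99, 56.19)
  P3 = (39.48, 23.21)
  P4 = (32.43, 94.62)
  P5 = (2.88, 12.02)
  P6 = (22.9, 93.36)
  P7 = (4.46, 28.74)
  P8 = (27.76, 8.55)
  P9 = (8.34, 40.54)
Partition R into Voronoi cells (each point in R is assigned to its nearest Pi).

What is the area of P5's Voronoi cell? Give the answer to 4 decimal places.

Area of P5's cell: 304.6364

1. box [0,44]×[0,97]: [(0, 0) (44, 0) (44, 97) (0, 97)]
2. ⊥bis P5·P0 via (20.975,10.35): [(0, 0) (20.0198, 0) (28.972, 97) (0, 97)]  |A|=2376.1013
3. ⊥bis P5·P1 via (3.265,22.125): [(0, 22.2494) (0, 0) (20.0198, 0) (21.9959, 21.4114)]  |A|=459.0227
4. ⊥bis P5·P2 via (9.435,34.105): [(0, 22.2494) (0, 0) (20.0198, 0) (21.9959, 21.4114)]  |A|=459.0227
5. ⊥bis P5·P3 via (21.18,17.615): [(19.996, 21.4875) (0, 22.2494) (0, 0) (20.0198, 0) (21.5376, 16.4455)]  |A|=454.0398
6. ⊥bis P5·P4 via (17.655,53.32): [(19.996, 21.4875) (0, 22.2494) (0, 0) (20.0198, 0) (21.5376, 16.4455)]  |A|=454.0398
7. ⊥bis P5·P6 via (12.89,52.69): [(19.996, 21.4875) (0, 22.2494) (0, 0) (20.0198, 0) (21.5376, 16.4455)]  |A|=454.0398
8. ⊥bis P5·P7 via (3.67,20.38): [(20.8304, 18.7584) (0, 20.7268) (0, 0) (20.0198, 0) (21.5376, 16.4455)]  |A|=411.2133
9. ⊥bis P5·P8 via (15.32,10.285): [(16.5581, 19.1621) (0, 20.7268) (0, 0) (13.8856, 0)]  |A|=304.6364
10. ⊥bis P5·P9 via (5.61,26.28): [(16.5581, 19.1621) (0, 20.7268) (0, 0) (13.8856, 0)]  |A|=304.6364
11. canonical 4-gon: [(16.5581, 19.1621) (0, 20.7268) (0, 0) (13.8856, 0)]
12. shoelace: 304.6364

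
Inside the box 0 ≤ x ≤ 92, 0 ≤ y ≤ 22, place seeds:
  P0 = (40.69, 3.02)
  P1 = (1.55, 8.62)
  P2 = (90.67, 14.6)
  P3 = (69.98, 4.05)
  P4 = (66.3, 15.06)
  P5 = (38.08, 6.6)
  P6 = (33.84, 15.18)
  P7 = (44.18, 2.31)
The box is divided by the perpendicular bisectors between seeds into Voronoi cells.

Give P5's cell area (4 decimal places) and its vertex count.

Area of P5's cell: 191.3630 (6 vertices)

1. box [0,92]×[0,22]: [(0, 0) (92, 0) (92, 22) (0, 22)]
2. ⊥bis P5·P0 via (39.385,4.81): [(0, 0) (32.7874, 0) (62.9636, 22) (0, 22)]  |A|=1053.261
3. ⊥bis P5·P1 via (19.815,7.61): [(19.3942, 0) (32.7874, 0) (62.9636, 22) (20.6107, 22)]  |A|=613.2069
4. ⊥bis P5·P2 via (64.375,10.6): [(19.3942, 0) (32.7874, 0) (62.6731, 21.7882) (62.6408, 22) (20.6107, 22)]  |A|=613.1727
5. ⊥bis P5·P3 via (54.03,5.325): [(19.3942, 0) (32.7874, 0) (54.8926, 16.1158) (55.363, 22) (20.6107, 22)]  |A|=590.845
6. ⊥bis P5·P4 via (52.19,10.83): [(19.3942, 0) (32.7874, 0) (51.3743, 13.5508) (48.8414, 22) (20.6107, 22)]  |A|=553.5462
7. ⊥bis P5·P6 via (35.96,10.89): [(19.5479, 2.7796) (19.3942, 0) (32.7874, 0) (51.3743, 13.5508) (50.0802, 17.8678)]  |A|=209.8156
8. ⊥bis P5·P7 via (41.13,4.455): [(19.5479, 2.7796) (19.3942, 0) (32.7874, 0) (43.4785, 7.7944) (50.2244, 17.3865) (50.0802, 17.8678)]  |A|=191.363
9. canonical 6-gon: [(19.5479, 2.7796) (19.3942, 0) (32.7874, 0) (43.4785, 7.7944) (50.2244, 17.3865) (50.0802, 17.8678)]
10. shoelace: 191.363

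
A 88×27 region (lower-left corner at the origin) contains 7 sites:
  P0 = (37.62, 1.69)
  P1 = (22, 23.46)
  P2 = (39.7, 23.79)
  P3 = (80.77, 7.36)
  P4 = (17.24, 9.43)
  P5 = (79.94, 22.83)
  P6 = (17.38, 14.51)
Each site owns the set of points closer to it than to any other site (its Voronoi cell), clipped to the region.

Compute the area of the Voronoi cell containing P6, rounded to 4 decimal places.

Area of P6's cell: 277.2630

1. box [0,88]×[0,27]: [(0, 0) (88, 0) (88, 27) (0, 27)]
2. ⊥bis P6·P0 via (27.5,8.1): [(0, 0) (22.3695, 0) (39.4712, 27) (0, 27)]  |A|=834.8496
3. ⊥bis P6·P1 via (19.69,18.985): [(0, 0) (22.3695, 0) (30.7714, 13.2648) (4.1631, 27) (0, 27)]  |A|=592.3672
4. ⊥bis P6·P2 via (28.54,19.15): [(0, 0) (22.3695, 0) (30.7714, 13.2648) (4.1631, 27) (0, 27)]  |A|=592.3672
5. ⊥bis P6·P3 via (49.075,10.935): [(0, 0) (22.3695, 0) (30.7714, 13.2648) (4.1631, 27) (0, 27)]  |A|=592.3672
6. ⊥bis P6·P4 via (17.31,11.97): [(0, 12.447) (29.7344, 11.6276) (30.7714, 13.2648) (4.1631, 27) (0, 27)]  |A|=277.263
7. ⊥bis P6·P5 via (48.66,18.67): [(0, 12.447) (29.7344, 11.6276) (30.7714, 13.2648) (4.1631, 27) (0, 27)]  |A|=277.263
8. canonical 5-gon: [(0, 12.447) (29.7344, 11.6276) (30.7714, 13.2648) (4.1631, 27) (0, 27)]
9. shoelace: 277.263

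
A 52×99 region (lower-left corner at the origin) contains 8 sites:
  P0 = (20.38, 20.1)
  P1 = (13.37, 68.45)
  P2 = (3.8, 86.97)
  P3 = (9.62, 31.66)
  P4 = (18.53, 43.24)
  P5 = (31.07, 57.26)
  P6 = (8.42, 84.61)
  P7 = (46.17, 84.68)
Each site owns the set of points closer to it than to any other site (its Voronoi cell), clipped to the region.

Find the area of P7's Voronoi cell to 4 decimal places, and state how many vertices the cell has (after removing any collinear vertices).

Area of P7's cell: 700.1769 (5 vertices)

1. box [0,52]×[0,99]: [(0, 0) (52, 0) (52, 99) (0, 99)]
2. ⊥bis P7·P0 via (33.275,52.39): [(0, 65.6784) (52, 44.9122) (52, 99) (0, 99)]  |A|=2272.646
3. ⊥bis P7·P1 via (29.77,76.565): [(43.8149, 48.1809) (52, 44.9122) (52, 99) (18.6688, 99)]  |A|=1068.2875
4. ⊥bis P7·P2 via (24.985,85.825): [(25.005, 86.1948) (43.8149, 48.1809) (52, 44.9122) (52, 99) (25.6971, 99)]  |A|=1023.2883
5. ⊥bis P7·P3 via (27.895,58.17): [(25.005, 86.1948) (43.8149, 48.1809) (52, 44.9122) (52, 99) (25.6971, 99)]  |A|=1023.2883
6. ⊥bis P7·P4 via (32.35,63.96): [(25.005, 86.1948) (37.8088, 60.3191) (52, 50.8537) (52, 99) (25.6971, 99)]  |A|=941.27
7. ⊥bis P7·P5 via (38.62,70.97): [(25.005, 86.1948) (30.2606, 75.5734) (52, 63.6017) (52, 99) (25.6971, 99)]  |A|=730.1866
8. ⊥bis P7·P6 via (27.295,84.645): [(27.3007, 81.5553) (30.2606, 75.5734) (52, 63.6017) (52, 99) (27.2684, 99)]  |A|=700.1769
9. canonical 5-gon: [(27.3007, 81.5553) (30.2606, 75.5734) (52, 63.6017) (52, 99) (27.2684, 99)]
10. shoelace: 700.1769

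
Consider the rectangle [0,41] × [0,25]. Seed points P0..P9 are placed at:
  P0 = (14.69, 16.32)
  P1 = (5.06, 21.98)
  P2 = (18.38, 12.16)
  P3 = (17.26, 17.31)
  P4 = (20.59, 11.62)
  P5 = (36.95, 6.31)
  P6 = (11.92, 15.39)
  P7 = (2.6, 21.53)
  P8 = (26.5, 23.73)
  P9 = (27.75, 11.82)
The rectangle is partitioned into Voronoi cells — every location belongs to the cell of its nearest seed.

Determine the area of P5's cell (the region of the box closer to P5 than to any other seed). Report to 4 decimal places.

1. box [0,41]×[0,25]: [(0, 0) (41, 0) (41, 25) (0, 25)]
2. ⊥bis P5·P0 via (25.82,11.315): [(20.7318, 0) (41, 0) (41, 25) (31.9739, 25)]  |A|=366.1781
3. ⊥bis P5·P1 via (21.005,14.145): [(20.7318, 0) (41, 0) (41, 25) (31.9739, 25)]  |A|=366.1781
4. ⊥bis P5·P2 via (27.665,9.235): [(24.7558, 0) (41, 0) (41, 25) (32.6314, 25)]  |A|=307.6611
5. ⊥bis P5·P3 via (27.105,11.81): [(30.2492, 17.438) (24.7558, 0) (41, 0) (41, 25) (34.4737, 25)]  |A|=300.6952
6. ⊥bis P5·P4 via (28.77,8.965): [(33.2823, 22.8675) (25.8602, 0) (41, 0) (41, 25) (34.4737, 25)]  |A|=276.5337
7. ⊥bis P5·P6 via (24.435,10.85): [(33.2823, 22.8675) (25.8602, 0) (41, 0) (41, 25) (34.4737, 25)]  |A|=276.5337
8. ⊥bis P5·P7 via (19.775,13.92): [(33.2823, 22.8675) (25.8602, 0) (41, 0) (41, 25) (34.4737, 25)]  |A|=276.5337
9. ⊥bis P5·P8 via (31.725,15.02): [(30.496, 14.2827) (25.8602, 0) (41, 0) (41, 20.5839)]  |A|=216.2257
10. ⊥bis P5·P9 via (32.35,9.065): [(38.2669, 18.9444) (26.9209, 0) (41, 0) (41, 20.5839)]  |A|=161.4894
11. canonical 4-gon: [(38.2669, 18.9444) (26.9209, 0) (41, 0) (41, 20.5839)]
12. shoelace: 161.4894

Area of P5's cell: 161.4894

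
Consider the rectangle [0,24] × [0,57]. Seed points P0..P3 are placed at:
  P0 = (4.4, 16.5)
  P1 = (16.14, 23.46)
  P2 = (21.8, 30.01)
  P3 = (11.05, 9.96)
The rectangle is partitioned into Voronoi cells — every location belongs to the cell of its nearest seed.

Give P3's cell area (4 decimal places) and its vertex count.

1. box [0,24]×[0,57]: [(0, 0) (24, 0) (24, 57) (0, 57)]
2. ⊥bis P3·P0 via (7.725,13.23): [(0, 5.3751) (0, 0) (24, 0) (24, 29.7787)]  |A|=421.8457
3. ⊥bis P3·P1 via (13.595,16.71): [(11.8095, 17.3832) (0, 5.3751) (0, 0) (24, 0) (24, 12.7869)]  |A|=318.2764
4. ⊥bis P3·P2 via (16.425,19.985): [(11.8095, 17.3832) (0, 5.3751) (0, 0) (24, 0) (24, 12.7869)]  |A|=318.2764
5. canonical 5-gon: [(11.8095, 17.3832) (0, 5.3751) (0, 0) (24, 0) (24, 12.7869)]
6. shoelace: 318.2764

Area of P3's cell: 318.2764 (5 vertices)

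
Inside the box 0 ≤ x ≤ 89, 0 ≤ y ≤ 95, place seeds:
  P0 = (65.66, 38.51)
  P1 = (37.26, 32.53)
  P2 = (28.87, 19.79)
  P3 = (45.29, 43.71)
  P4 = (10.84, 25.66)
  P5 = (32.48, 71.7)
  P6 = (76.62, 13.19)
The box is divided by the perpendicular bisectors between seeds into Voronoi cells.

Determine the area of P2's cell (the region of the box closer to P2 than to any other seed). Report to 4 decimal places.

1. box [0,89]×[0,95]: [(0, 0) (89, 0) (89, 95) (0, 95)]
2. ⊥bis P2·P0 via (47.265,29.15): [(0, 0) (62.0975, 0) (13.7583, 95) (0, 95)]  |A|=3603.1503
3. ⊥bis P2·P1 via (33.065,26.16): [(0, 47.9351) (0, 0) (62.0975, 0) (56.7096, 10.5887)]  |A|=1687.9579
4. ⊥bis P2·P3 via (37.08,31.75): [(0, 47.9351) (0, 0) (62.0975, 0) (56.7096, 10.5887)]  |A|=1687.9579
5. ⊥bis P2·P4 via (19.855,22.725): [(23.1081, 32.7172) (12.4565, 0) (62.0975, 0) (56.7096, 10.5887)]  |A|=930.3422
6. ⊥bis P2·P5 via (30.675,45.745): [(23.1081, 32.7172) (12.4565, 0) (62.0975, 0) (56.7096, 10.5887)]  |A|=930.3422
7. ⊥bis P2·P6 via (52.745,16.49): [(52.3281, 13.4741) (23.1081, 32.7172) (12.4565, 0) (50.4658, 0)]  |A|=836.5544
8. canonical 4-gon: [(52.3281, 13.4741) (23.1081, 32.7172) (12.4565, 0) (50.4658, 0)]
9. shoelace: 836.5544

Area of P2's cell: 836.5544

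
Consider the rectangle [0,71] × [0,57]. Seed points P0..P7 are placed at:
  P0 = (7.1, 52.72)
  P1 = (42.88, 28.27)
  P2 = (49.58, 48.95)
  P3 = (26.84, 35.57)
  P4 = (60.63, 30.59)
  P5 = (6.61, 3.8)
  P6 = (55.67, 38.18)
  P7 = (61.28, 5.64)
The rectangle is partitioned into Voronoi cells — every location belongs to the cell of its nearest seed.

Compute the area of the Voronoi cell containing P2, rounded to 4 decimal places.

1. box [0,71]×[0,57]: [(0, 0) (71, 0) (71, 57) (0, 57)]
2. ⊥bis P2·P0 via (28.34,50.835): [(23.8285, 0) (71, 0) (71, 57) (28.8871, 57)]  |A|=2544.6042
3. ⊥bis P2·P1 via (46.23,38.61): [(27.7854, 44.5858) (71, 30.5849) (71, 57) (28.8871, 57)]  |A|=832.1585
4. ⊥bis P2·P3 via (38.21,42.26): [(38.9745, 40.9607) (71, 30.5849) (71, 57) (29.5371, 57)]  |A|=755.4966
5. ⊥bis P2·P4 via (55.105,39.77): [(38.9745, 40.9607) (50.7464, 37.1468) (71, 49.3364) (71, 57) (29.5371, 57)]  |A|=565.6035
6. ⊥bis P2·P5 via (28.095,26.375): [(38.9745, 40.9607) (50.7464, 37.1468) (71, 49.3364) (71, 57) (29.5371, 57)]  |A|=565.6035
7. ⊥bis P2·P6 via (52.625,43.565): [(38.9745, 40.9607) (44.7247, 39.0977) (71, 53.9553) (71, 57) (29.5371, 57)]  |A|=448.4642
8. ⊥bis P2·P7 via (55.43,27.295): [(38.9745, 40.9607) (44.7247, 39.0977) (71, 53.9553) (71, 57) (29.5371, 57)]  |A|=448.4642
9. canonical 5-gon: [(38.9745, 40.9607) (44.7247, 39.0977) (71, 53.9553) (71, 57) (29.5371, 57)]
10. shoelace: 448.4642

Area of P2's cell: 448.4642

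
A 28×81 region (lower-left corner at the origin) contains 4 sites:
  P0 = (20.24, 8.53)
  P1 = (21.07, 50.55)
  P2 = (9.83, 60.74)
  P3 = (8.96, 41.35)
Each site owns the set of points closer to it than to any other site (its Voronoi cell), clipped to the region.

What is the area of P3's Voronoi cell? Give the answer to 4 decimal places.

1. box [0,28]×[0,81]: [(0, 0) (28, 0) (28, 81) (0, 81)]
2. ⊥bis P3·P0 via (14.6,24.94): [(0, 19.9221) (28, 29.5455) (28, 81) (0, 81)]  |A|=1575.454
3. ⊥bis P3·P1 via (15.015,45.95): [(0, 65.7143) (0, 19.9221) (27.5857, 29.4031)]  |A|=631.6059
4. ⊥bis P3·P2 via (9.395,51.045): [(11.206, 50.9637) (0, 51.4665) (0, 19.9221) (27.5857, 29.4031)]  |A|=551.7753
5. canonical 4-gon: [(11.206, 50.9637) (0, 51.4665) (0, 19.9221) (27.5857, 29.4031)]
6. shoelace: 551.7753

Area of P3's cell: 551.7753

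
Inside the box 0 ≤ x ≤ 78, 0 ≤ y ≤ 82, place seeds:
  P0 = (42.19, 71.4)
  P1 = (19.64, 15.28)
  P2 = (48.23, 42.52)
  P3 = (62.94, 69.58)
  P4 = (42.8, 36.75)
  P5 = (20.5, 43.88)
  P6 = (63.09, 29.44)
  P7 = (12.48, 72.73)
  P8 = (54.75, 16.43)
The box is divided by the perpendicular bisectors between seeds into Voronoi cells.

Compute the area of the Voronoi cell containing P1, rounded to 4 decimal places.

1. box [0,78]×[0,82]: [(0, 0) (78, 0) (78, 82) (0, 82)]
2. ⊥bis P1·P0 via (30.915,43.34): [(0, 55.7622) (0, 0) (78, 0) (78, 24.4204)]  |A|=3127.1218
3. ⊥bis P1·P2 via (33.935,28.9): [(13.5156, 50.3314) (0, 55.7622) (0, 0) (61.4704, 0)]  |A|=1923.7737
4. ⊥bis P1·P3 via (41.29,42.43): [(13.5156, 50.3314) (0, 55.7622) (0, 0) (61.4704, 0)]  |A|=1923.7737
5. ⊥bis P1·P4 via (31.22,26.015): [(5.8063, 53.4291) (0, 55.7622) (0, 0) (55.3367, 0)]  |A|=1640.1809
6. ⊥bis P1·P5 via (20.07,29.58): [(28.1401, 29.3373) (0, 30.1835) (0, 0) (55.3367, 0)]  |A|=1236.3985
7. ⊥bis P1·P6 via (41.365,22.36): [(45.028, 11.1201) (28.1401, 29.3373) (0, 30.1835) (0, 0) (48.6519, 0)]  |A|=1199.231
8. ⊥bis P1·P7 via (16.06,44.005): [(45.028, 11.1201) (28.1401, 29.3373) (0, 30.1835) (0, 0) (48.6519, 0)]  |A|=1199.231
9. ⊥bis P1·P8 via (37.195,15.855): [(37.0689, 19.7057) (28.1401, 29.3373) (0, 30.1835) (0, 0) (37.7143, 0)]  |A|=1062.7678
10. canonical 5-gon: [(37.0689, 19.7057) (28.1401, 29.3373) (0, 30.1835) (0, 0) (37.7143, 0)]
11. shoelace: 1062.7678

Area of P1's cell: 1062.7678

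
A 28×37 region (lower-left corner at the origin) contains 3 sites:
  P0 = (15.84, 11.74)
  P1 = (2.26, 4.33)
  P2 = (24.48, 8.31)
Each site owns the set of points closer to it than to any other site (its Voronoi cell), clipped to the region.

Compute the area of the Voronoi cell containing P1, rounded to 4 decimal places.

Area of P1's cell: 165.3805

1. box [0,28]×[0,37]: [(0, 0) (28, 0) (28, 37) (0, 37)]
2. ⊥bis P1·P0 via (9.05,8.035): [(0, 24.6206) (0, 0) (13.4343, 0)]  |A|=165.3805
3. ⊥bis P1·P2 via (13.37,6.32): [(0, 24.6206) (0, 0) (13.4343, 0)]  |A|=165.3805
4. canonical 3-gon: [(0, 24.6206) (0, 0) (13.4343, 0)]
5. shoelace: 165.3805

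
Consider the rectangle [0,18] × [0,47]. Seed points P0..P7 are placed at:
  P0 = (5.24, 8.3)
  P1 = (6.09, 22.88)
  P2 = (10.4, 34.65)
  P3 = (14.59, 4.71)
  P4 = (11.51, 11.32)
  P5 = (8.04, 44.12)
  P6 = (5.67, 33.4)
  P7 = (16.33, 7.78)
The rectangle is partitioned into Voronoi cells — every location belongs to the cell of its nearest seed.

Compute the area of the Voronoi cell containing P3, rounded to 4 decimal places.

Area of P3's cell: 61.6116

1. box [0,18]×[0,47]: [(0, 0) (18, 0) (18, 47) (0, 47)]
2. ⊥bis P3·P0 via (9.915,6.505): [(7.4174, 0) (18, 0) (18, 27.562)]  |A|=145.8396
3. ⊥bis P3·P1 via (10.34,13.795): [(13.2338, 15.1487) (7.4174, 0) (18, 0) (18, 17.3784)]  |A|=121.571
4. ⊥bis P3·P2 via (12.495,19.68): [(13.2338, 15.1487) (7.4174, 0) (18, 0) (18, 17.3784)]  |A|=121.571
5. ⊥bis P3·P4 via (13.05,8.015): [(9.938, 6.5649) (7.4174, 0) (18, 0) (18, 10.3215)]  |A|=76.3431
6. ⊥bis P3·P5 via (11.315,24.415): [(9.938, 6.5649) (7.4174, 0) (18, 0) (18, 10.3215)]  |A|=76.3431
7. ⊥bis P3·P6 via (10.13,19.055): [(9.938, 6.5649) (7.4174, 0) (18, 0) (18, 10.3215)]  |A|=76.3431
8. ⊥bis P3·P7 via (15.46,6.245): [(12.6587, 7.8327) (9.938, 6.5649) (7.4174, 0) (18, 0) (18, 4.8054)]  |A|=61.6116
9. canonical 5-gon: [(12.6587, 7.8327) (9.938, 6.5649) (7.4174, 0) (18, 0) (18, 4.8054)]
10. shoelace: 61.6116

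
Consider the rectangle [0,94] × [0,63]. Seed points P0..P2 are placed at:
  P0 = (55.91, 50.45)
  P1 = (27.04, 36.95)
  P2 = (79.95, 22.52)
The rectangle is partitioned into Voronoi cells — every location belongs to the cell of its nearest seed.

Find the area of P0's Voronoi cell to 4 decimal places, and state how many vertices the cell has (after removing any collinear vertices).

1. box [0,94]×[0,63]: [(0, 0) (94, 0) (94, 63) (0, 63)]
2. ⊥bis P0·P1 via (41.475,43.7): [(61.9097, 0) (94, 0) (94, 63) (32.4501, 63)]  |A|=2949.6673
3. ⊥bis P0·P2 via (67.93,36.485): [(51.4727, 22.3198) (94, 58.9241) (94, 63) (32.4501, 63)]  |A|=1338.6016
4. canonical 4-gon: [(51.4727, 22.3198) (94, 58.9241) (94, 63) (32.4501, 63)]
5. shoelace: 1338.6016

Area of P0's cell: 1338.6016 (4 vertices)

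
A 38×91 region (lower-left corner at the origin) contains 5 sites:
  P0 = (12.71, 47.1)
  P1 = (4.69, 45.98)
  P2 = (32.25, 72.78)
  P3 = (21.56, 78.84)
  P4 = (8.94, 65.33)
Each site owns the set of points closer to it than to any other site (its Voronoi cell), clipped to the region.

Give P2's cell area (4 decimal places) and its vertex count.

1. box [0,38]×[0,91]: [(0, 0) (38, 0) (38, 91) (0, 91)]
2. ⊥bis P2·P0 via (22.48,59.94): [(0, 77.0451) (38, 48.1308) (38, 91) (0, 91)]  |A|=1079.6581
3. ⊥bis P2·P1 via (18.47,59.38): [(0, 78.3738) (4.9678, 73.2651) (38, 48.1308) (38, 91) (0, 91)]  |A|=1076.3578
4. ⊥bis P2·P3 via (26.905,75.81): [(19.2862, 62.3702) (38, 48.1308) (38, 91) (35.516, 91)]  |A|=436.682
5. ⊥bis P2·P4 via (20.595,69.055): [(21.4894, 66.2567) (23.8386, 58.9062) (38, 48.1308) (38, 91) (35.516, 91)]  |A|=424.0197
6. canonical 5-gon: [(21.4894, 66.2567) (23.8386, 58.9062) (38, 48.1308) (38, 91) (35.516, 91)]
7. shoelace: 424.0197

Area of P2's cell: 424.0197 (5 vertices)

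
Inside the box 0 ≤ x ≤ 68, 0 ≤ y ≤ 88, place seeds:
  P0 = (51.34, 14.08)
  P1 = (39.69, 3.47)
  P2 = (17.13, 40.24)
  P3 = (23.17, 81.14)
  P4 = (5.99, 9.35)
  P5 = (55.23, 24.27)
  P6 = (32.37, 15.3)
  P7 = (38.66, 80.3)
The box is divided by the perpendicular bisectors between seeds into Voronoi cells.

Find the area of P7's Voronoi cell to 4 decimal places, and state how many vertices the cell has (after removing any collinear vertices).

1. box [0,68]×[0,88]: [(0, 0) (68, 0) (68, 88) (0, 88)]
2. ⊥bis P7·P0 via (45,47.19): [(0, 38.5733) (68, 51.5941) (68, 88) (0, 88)]  |A|=2918.3092
3. ⊥bis P7·P1 via (39.175,41.885): [(0, 41.3598) (15.648, 41.5696) (68, 51.5941) (68, 88) (0, 88)]  |A|=2896.5073
4. ⊥bis P7·P2 via (27.895,60.27): [(0, 75.262) (50.3325, 48.2111) (68, 51.5941) (68, 88) (0, 88)]  |A|=1994.991
5. ⊥bis P7·P3 via (30.915,80.72): [(29.7519, 59.272) (50.3325, 48.2111) (68, 51.5941) (68, 88) (31.3098, 88)]  |A|=1355.7676
6. ⊥bis P7·P4 via (22.325,44.825): [(29.7519, 59.272) (50.3325, 48.2111) (68, 51.5941) (68, 88) (31.3098, 88)]  |A|=1355.7676
7. ⊥bis P7·P5 via (46.945,52.285): [(29.7519, 59.272) (44.2405, 51.4852) (68, 58.5117) (68, 88) (31.3098, 88)]  |A|=1234.3613
8. ⊥bis P7·P6 via (35.515,47.8): [(29.7519, 59.272) (44.2405, 51.4852) (68, 58.5117) (68, 88) (31.3098, 88)]  |A|=1234.3613
9. canonical 5-gon: [(29.7519, 59.272) (44.2405, 51.4852) (68, 58.5117) (68, 88) (31.3098, 88)]
10. shoelace: 1234.3613

Area of P7's cell: 1234.3613 (5 vertices)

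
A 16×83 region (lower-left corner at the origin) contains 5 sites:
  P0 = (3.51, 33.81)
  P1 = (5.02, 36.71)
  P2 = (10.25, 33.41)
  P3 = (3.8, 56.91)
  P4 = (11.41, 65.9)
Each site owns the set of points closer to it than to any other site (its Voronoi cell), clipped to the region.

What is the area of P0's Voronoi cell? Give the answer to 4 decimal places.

1. box [0,16]×[0,83]: [(0, 0) (16, 0) (16, 83) (0, 83)]
2. ⊥bis P0·P1 via (4.265,35.26): [(0, 37.4807) (0, 0) (16, 0) (16, 29.1497)]  |A|=533.0436
3. ⊥bis P0·P2 via (6.88,33.61): [(6.8966, 33.8898) (0, 37.4807) (0, 0) (4.8853, 0)]  |A|=212.0264
4. ⊥bis P0·P3 via (3.655,45.36): [(6.8966, 33.8898) (0, 37.4807) (0, 0) (4.8853, 0)]  |A|=212.0264
5. ⊥bis P0·P4 via (7.46,49.855): [(6.8966, 33.8898) (0, 37.4807) (0, 0) (4.8853, 0)]  |A|=212.0264
6. canonical 4-gon: [(6.8966, 33.8898) (0, 37.4807) (0, 0) (4.8853, 0)]
7. shoelace: 212.0264

Area of P0's cell: 212.0264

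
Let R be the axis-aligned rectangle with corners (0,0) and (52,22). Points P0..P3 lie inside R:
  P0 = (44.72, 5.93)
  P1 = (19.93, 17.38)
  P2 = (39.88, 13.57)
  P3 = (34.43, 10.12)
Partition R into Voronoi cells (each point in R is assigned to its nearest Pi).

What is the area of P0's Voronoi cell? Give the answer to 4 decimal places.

1. box [0,52]×[0,22]: [(0, 0) (52, 0) (52, 22) (0, 22)]
2. ⊥bis P0·P1 via (32.325,11.655): [(26.9418, 0) (52, 0) (52, 22) (37.1031, 22)]  |A|=439.5057
3. ⊥bis P0·P2 via (42.3,9.75): [(26.9551, 0.0289) (26.9418, 0) (52, 0) (52, 15.895)]  |A|=199.4066
4. ⊥bis P0·P3 via (39.575,8.025): [(39.5743, 8.0232) (36.3073, 0) (52, 0) (52, 15.895)]  |A|=161.7067
5. canonical 4-gon: [(39.5743, 8.0232) (36.3073, 0) (52, 0) (52, 15.895)]
6. shoelace: 161.7067

Area of P0's cell: 161.7067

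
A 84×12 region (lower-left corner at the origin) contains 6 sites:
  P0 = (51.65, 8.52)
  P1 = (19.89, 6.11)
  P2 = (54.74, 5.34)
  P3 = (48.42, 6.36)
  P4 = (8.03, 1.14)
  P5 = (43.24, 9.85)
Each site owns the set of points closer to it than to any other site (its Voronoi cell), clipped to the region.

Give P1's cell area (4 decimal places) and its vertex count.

Area of P1's cell: 227.0088 (4 vertices)

1. box [0,84]×[0,12]: [(0, 0) (84, 0) (84, 12) (0, 12)]
2. ⊥bis P1·P0 via (35.77,7.315): [(0, 0) (36.3251, 0) (35.4145, 12) (0, 12)]  |A|=430.4374
3. ⊥bis P1·P2 via (37.315,5.725): [(0, 0) (36.3251, 0) (35.4145, 12) (0, 12)]  |A|=430.4374
4. ⊥bis P1·P3 via (34.155,6.235): [(0, 0) (34.2096, 0) (34.1045, 12) (0, 12)]  |A|=409.8847
5. ⊥bis P1·P4 via (13.96,3.625): [(15.4791, 0) (34.2096, 0) (34.1045, 12) (10.4504, 12)]  |A|=254.3078
6. ⊥bis P1·P5 via (31.565,7.98): [(15.4791, 0) (32.8432, 0) (30.9211, 12) (10.4504, 12)]  |A|=227.0088
7. canonical 4-gon: [(15.4791, 0) (32.8432, 0) (30.9211, 12) (10.4504, 12)]
8. shoelace: 227.0088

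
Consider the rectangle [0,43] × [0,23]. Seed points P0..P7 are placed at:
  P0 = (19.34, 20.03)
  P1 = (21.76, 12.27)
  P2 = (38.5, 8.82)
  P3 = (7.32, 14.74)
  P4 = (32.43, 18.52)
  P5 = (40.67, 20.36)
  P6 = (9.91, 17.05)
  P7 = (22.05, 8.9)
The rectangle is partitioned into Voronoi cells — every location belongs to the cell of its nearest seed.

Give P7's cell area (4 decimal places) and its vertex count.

Area of P7's cell: 192.2705 (5 vertices)

1. box [0,43]×[0,23]: [(0, 0) (43, 0) (43, 23) (0, 23)]
2. ⊥bis P7·P0 via (20.695,14.465): [(0, 9.4261) (0, 0) (43, 0) (43, 19.896)]  |A|=630.4233
3. ⊥bis P7·P1 via (21.905,10.585): [(0, 8.7) (0, 0) (43, 0) (43, 12.4003)]  |A|=453.6564
4. ⊥bis P7·P2 via (30.275,8.86): [(30.2869, 11.3063) (0, 8.7) (0, 0) (30.2319, 0)]  |A|=302.6534
5. ⊥bis P7·P3 via (14.685,11.82): [(30.2869, 11.3063) (13.923, 9.8981) (9.9987, 0) (30.2319, 0)]  |A|=192.6039
6. ⊥bis P7·P4 via (27.24,13.71): [(30.2826, 10.427) (29.5282, 11.241) (13.923, 9.8981) (9.9987, 0) (30.2319, 0)]  |A|=192.2705
7. ⊥bis P7·P5 via (31.36,14.63): [(30.2826, 10.427) (29.5282, 11.241) (13.923, 9.8981) (9.9987, 0) (30.2319, 0)]  |A|=192.2705
8. ⊥bis P7·P6 via (15.98,12.975): [(30.2826, 10.427) (29.5282, 11.241) (13.923, 9.8981) (9.9987, 0) (30.2319, 0)]  |A|=192.2705
9. canonical 5-gon: [(30.2826, 10.427) (29.5282, 11.241) (13.923, 9.8981) (9.9987, 0) (30.2319, 0)]
10. shoelace: 192.2705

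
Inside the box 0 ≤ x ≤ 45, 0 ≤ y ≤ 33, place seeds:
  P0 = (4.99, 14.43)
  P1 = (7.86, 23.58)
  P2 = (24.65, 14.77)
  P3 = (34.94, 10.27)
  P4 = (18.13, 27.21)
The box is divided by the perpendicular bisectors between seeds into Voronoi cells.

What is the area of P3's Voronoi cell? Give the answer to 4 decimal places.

1. box [0,45]×[0,33]: [(0, 0) (45, 0) (45, 33) (0, 33)]
2. ⊥bis P3·P0 via (19.965,12.35): [(18.2496, 0) (45, 0) (45, 33) (22.8332, 33)]  |A|=807.1329
3. ⊥bis P3·P1 via (21.4,16.925): [(20.2855, 14.6575) (18.2496, 0) (45, 0) (45, 33) (29.301, 33)]  |A|=747.8158
4. ⊥bis P3·P2 via (29.795,12.52): [(24.3198, 0) (45, 0) (45, 33) (38.7513, 33)]  |A|=444.3277
5. ⊥bis P3·P4 via (26.535,18.74): [(37.0999, 29.2238) (24.3198, 0) (45, 0) (45, 33) (40.9053, 33)]  |A|=440.2607
6. canonical 5-gon: [(37.0999, 29.2238) (24.3198, 0) (45, 0) (45, 33) (40.9053, 33)]
7. shoelace: 440.2607

Area of P3's cell: 440.2607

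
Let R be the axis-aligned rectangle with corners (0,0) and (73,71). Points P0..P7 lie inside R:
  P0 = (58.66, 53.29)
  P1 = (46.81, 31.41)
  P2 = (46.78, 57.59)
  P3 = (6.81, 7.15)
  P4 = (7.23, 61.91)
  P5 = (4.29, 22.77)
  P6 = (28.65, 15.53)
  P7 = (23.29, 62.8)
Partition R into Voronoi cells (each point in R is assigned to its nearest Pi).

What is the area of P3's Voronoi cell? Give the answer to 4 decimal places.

Area of P3's cell: 293.7587

1. box [0,73]×[0,71]: [(0, 0) (73, 0) (73, 71) (0, 71)]
2. ⊥bis P3·P0 via (32.735,30.22): [(0, 67.0061) (0, 0) (59.627, 0)]  |A|=1997.6862
3. ⊥bis P3·P1 via (26.81,19.28): [(0, 63.4845) (0, 0) (38.5033, 0)]  |A|=1222.1811
4. ⊥bis P3·P2 via (26.795,32.37): [(11.5386, 44.4596) (0, 53.6031) (0, 0) (38.5033, 0)]  |A|=1165.1726
5. ⊥bis P3·P4 via (7.02,34.53): [(17.6101, 34.4488) (0, 34.5838) (0, 0) (38.5033, 0)]  |A|=967.7092
6. ⊥bis P3·P5 via (5.55,14.96): [(27.3017, 18.4692) (0, 14.0646) (0, 0) (38.5033, 0)]  |A|=547.5576
7. ⊥bis P3·P6 via (17.73,11.34): [(15.712, 16.5994) (0, 14.0646) (0, 0) (22.0812, 0)]  |A|=293.7587
8. ⊥bis P3·P7 via (15.05,34.975): [(15.712, 16.5994) (0, 14.0646) (0, 0) (22.0812, 0)]  |A|=293.7587
9. canonical 4-gon: [(15.712, 16.5994) (0, 14.0646) (0, 0) (22.0812, 0)]
10. shoelace: 293.7587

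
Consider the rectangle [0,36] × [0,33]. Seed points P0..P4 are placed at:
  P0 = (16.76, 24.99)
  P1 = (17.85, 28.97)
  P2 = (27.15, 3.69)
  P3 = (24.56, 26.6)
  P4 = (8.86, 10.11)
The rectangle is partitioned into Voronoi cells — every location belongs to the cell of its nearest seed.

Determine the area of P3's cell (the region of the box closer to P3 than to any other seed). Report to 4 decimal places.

Area of P3's cell: 248.8158

1. box [0,36]×[0,33]: [(0, 0) (36, 0) (36, 33) (0, 33)]
2. ⊥bis P3·P0 via (20.66,25.795): [(25.9844, 0) (36, 0) (36, 33) (19.1728, 33)]  |A|=442.9067
3. ⊥bis P3·P1 via (21.205,27.785): [(20.6018, 26.0771) (25.9844, 0) (36, 0) (36, 33) (23.047, 33)]  |A|=429.4966
4. ⊥bis P3·P2 via (25.855,15.145): [(20.6018, 26.0771) (22.9266, 14.8139) (36, 16.2919) (36, 33) (23.047, 33)]  |A|=248.8158
5. ⊥bis P3·P4 via (16.71,18.355): [(20.6018, 26.0771) (22.9266, 14.8139) (36, 16.2919) (36, 33) (23.047, 33)]  |A|=248.8158
6. canonical 5-gon: [(20.6018, 26.0771) (22.9266, 14.8139) (36, 16.2919) (36, 33) (23.047, 33)]
7. shoelace: 248.8158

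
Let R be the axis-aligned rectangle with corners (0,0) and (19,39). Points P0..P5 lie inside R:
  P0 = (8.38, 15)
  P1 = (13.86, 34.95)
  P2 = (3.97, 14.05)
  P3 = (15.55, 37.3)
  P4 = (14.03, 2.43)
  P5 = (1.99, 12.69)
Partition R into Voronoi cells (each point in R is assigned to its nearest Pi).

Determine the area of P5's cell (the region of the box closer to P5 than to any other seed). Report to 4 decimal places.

1. box [0,19]×[0,39]: [(0, 0) (19, 0) (19, 39) (0, 39)]
2. ⊥bis P5·P0 via (5.185,13.845): [(0, 28.1879) (0, 0) (10.19, 0)]  |A|=143.6175
3. ⊥bis P5·P1 via (7.925,23.82): [(0.0636, 28.0121) (0, 28.046) (0, 0) (10.19, 0)]  |A|=143.613
4. ⊥bis P5·P2 via (2.98,13.37): [(7.9974, 6.0653) (0, 17.7085) (0, 0) (10.19, 0)]  |A|=101.7136
5. ⊥bis P5·P3 via (8.77,24.995): [(7.9974, 6.0653) (0, 17.7085) (0, 0) (10.19, 0)]  |A|=101.7136
6. ⊥bis P5·P4 via (8.01,7.56): [(7.4345, 6.8847) (0, 17.7085) (0, 0) (1.5677, 0)]  |A|=71.2239
7. canonical 4-gon: [(7.4345, 6.8847) (0, 17.7085) (0, 0) (1.5677, 0)]
8. shoelace: 71.2239

Area of P5's cell: 71.2239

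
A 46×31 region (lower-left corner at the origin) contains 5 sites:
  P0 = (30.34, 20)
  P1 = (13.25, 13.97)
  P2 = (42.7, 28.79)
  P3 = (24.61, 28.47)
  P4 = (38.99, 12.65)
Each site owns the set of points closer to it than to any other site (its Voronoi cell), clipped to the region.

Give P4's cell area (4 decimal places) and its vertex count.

1. box [0,46]×[0,31]: [(0, 0) (46, 0) (46, 31) (0, 31)]
2. ⊥bis P4·P0 via (34.665,16.325): [(20.7935, 0) (46, 0) (46, 29.6648)]  |A|=373.8737
3. ⊥bis P4·P1 via (26.12,13.31): [(25.7357, 5.8164) (25.4374, 0) (46, 0) (46, 29.6648)]  |A|=360.3682
4. ⊥bis P4·P2 via (40.845,20.72): [(38.7991, 21.1903) (25.7357, 5.8164) (25.4374, 0) (46, 0) (46, 19.5351)]  |A|=323.8964
5. ⊥bis P4·P3 via (31.8,20.56): [(38.7991, 21.1903) (25.7357, 5.8164) (25.4374, 0) (46, 0) (46, 19.5351)]  |A|=323.8964
6. canonical 5-gon: [(38.7991, 21.1903) (25.7357, 5.8164) (25.4374, 0) (46, 0) (46, 19.5351)]
7. shoelace: 323.8964

Area of P4's cell: 323.8964 (5 vertices)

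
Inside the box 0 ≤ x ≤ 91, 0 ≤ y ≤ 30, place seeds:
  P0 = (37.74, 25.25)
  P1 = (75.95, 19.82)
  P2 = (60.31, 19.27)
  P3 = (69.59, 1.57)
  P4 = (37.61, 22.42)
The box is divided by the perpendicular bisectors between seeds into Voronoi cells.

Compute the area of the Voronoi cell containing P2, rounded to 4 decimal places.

Area of P2's cell: 456.5857

1. box [0,91]×[0,30]: [(0, 0) (91, 0) (91, 30) (0, 30)]
2. ⊥bis P2·P0 via (49.025,22.26): [(43.1271, 0) (91, 0) (91, 30) (51.0757, 30)]  |A|=1316.9569
3. ⊥bis P2·P1 via (68.13,19.545): [(43.1271, 0) (68.8173, 0) (67.7623, 30) (51.0757, 30)]  |A|=635.6518
4. ⊥bis P2·P3 via (64.95,10.42): [(43.1271, 0) (45.0756, 0) (68.3875, 12.2223) (67.7623, 30) (51.0757, 30)]  |A|=490.5632
5. ⊥bis P2·P4 via (48.96,20.845): [(49.3008, 23.301) (46.1452, 0.5608) (68.3875, 12.2223) (67.7623, 30) (51.0757, 30)]  |A|=456.5857
6. canonical 5-gon: [(49.3008, 23.301) (46.1452, 0.5608) (68.3875, 12.2223) (67.7623, 30) (51.0757, 30)]
7. shoelace: 456.5857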